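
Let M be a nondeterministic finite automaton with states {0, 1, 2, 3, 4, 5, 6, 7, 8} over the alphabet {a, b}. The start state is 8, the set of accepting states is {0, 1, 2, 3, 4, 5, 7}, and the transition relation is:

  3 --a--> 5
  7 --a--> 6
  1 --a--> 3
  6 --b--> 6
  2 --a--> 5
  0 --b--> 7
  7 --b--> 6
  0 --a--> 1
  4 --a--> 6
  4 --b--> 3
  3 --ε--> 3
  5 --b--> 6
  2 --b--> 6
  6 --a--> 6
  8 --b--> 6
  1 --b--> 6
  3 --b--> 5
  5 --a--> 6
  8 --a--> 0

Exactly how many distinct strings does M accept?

6

The useful subgraph on states {0, 1, 3, 5, 7, 8} is acyclic, so L(M) is finite; the longest accepting path visits 5 useful states, giving maximum string length 4.
Counting accepting paths from 8 by length: 1 of length 1, 2 of length 2, 1 of length 3, 2 of length 4. Total 6.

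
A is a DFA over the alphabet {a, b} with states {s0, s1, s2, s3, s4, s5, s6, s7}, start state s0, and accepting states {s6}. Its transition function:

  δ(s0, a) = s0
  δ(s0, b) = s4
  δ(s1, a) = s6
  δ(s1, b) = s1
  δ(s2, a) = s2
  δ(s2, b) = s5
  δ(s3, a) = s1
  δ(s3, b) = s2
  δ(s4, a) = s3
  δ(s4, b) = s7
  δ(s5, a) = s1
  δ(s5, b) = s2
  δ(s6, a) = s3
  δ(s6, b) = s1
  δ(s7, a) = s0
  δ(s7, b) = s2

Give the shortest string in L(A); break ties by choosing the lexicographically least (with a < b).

baaa

A breadth-first search from s0 reaches an accepting state first via the path s0 → s4 → s3 → s1 → s6 on input baaa.
No string of length < 4 is accepted (BFS exhausts all shorter strings without reaching an accepting state), and baaa is the lexicographically least accepting string of length 4.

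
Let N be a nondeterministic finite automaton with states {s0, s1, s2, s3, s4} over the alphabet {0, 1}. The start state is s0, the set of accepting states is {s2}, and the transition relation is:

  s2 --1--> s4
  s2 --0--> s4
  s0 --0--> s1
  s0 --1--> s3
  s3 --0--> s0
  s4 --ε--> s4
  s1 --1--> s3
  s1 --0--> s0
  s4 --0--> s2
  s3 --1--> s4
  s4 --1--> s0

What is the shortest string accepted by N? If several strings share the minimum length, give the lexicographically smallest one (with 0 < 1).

A breadth-first search from s0 reaches an accepting state first via the path s0 → s3 → s4 → s2 on input 110.
No string of length < 3 is accepted (BFS exhausts all shorter strings without reaching an accepting state), and 110 is the lexicographically least accepting string of length 3.

110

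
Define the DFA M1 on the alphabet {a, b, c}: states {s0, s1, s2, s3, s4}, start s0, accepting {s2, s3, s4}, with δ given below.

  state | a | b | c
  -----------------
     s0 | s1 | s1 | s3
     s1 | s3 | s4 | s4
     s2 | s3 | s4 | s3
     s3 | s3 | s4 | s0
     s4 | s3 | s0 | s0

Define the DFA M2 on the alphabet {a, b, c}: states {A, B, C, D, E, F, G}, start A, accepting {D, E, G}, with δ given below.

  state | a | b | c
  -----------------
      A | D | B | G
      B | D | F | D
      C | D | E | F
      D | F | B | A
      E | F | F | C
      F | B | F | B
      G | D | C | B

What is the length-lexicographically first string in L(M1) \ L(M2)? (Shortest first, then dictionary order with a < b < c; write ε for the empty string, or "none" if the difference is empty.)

aa

The string aa is accepted by M1 but not by M2.
No shorter string lies in the difference, and aa is the lexicographically first length-2 string in L(M1) \ L(M2).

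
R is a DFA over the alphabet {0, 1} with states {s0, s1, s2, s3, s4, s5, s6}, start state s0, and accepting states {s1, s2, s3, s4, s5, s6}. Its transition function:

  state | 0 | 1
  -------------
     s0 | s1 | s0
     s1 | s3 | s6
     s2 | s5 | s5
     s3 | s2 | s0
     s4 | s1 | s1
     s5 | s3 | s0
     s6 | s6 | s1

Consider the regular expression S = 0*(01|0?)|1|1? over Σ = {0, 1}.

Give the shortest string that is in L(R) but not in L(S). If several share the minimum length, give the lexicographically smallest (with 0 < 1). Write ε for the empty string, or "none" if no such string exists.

The string 10 is accepted by R but not by S.
No shorter string lies in the difference, and 10 is the lexicographically first length-2 string in L(R) \ L(S).

10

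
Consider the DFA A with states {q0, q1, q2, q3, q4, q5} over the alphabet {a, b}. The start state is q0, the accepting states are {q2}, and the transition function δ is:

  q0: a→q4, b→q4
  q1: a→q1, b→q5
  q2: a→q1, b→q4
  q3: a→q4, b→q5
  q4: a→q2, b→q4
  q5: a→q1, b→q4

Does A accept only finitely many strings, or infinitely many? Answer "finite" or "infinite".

State q1 is reachable from the start and can reach an accepting state, and it lies on the cycle q1 → q1.
Traversing that cycle any number of times yields accepted strings of unbounded length, so the language is infinite.

infinite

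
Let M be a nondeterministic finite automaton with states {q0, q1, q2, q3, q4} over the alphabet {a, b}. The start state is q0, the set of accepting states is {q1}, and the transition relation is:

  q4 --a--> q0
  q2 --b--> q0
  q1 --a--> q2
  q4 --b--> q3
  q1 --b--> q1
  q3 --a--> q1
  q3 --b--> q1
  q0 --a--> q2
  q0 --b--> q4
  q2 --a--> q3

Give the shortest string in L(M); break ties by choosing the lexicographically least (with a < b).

A breadth-first search from q0 reaches an accepting state first via the path q0 → q2 → q3 → q1 on input aaa.
No string of length < 3 is accepted (BFS exhausts all shorter strings without reaching an accepting state), and aaa is the lexicographically least accepting string of length 3.

aaa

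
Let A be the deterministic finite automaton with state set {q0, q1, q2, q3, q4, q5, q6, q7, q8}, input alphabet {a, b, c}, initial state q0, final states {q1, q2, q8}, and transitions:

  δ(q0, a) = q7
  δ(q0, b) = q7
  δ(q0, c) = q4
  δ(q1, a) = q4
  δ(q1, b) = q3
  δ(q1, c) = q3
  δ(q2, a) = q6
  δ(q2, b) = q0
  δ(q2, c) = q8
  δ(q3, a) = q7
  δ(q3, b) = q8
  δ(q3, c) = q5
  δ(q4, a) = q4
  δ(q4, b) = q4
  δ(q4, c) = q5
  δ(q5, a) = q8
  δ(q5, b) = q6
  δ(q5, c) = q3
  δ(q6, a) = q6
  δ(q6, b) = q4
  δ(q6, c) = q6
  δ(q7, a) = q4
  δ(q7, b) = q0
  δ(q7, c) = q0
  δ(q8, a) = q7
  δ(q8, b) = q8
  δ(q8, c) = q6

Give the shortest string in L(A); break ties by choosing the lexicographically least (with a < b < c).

cca

A breadth-first search from q0 reaches an accepting state first via the path q0 → q4 → q5 → q8 on input cca.
No string of length < 3 is accepted (BFS exhausts all shorter strings without reaching an accepting state), and cca is the lexicographically least accepting string of length 3.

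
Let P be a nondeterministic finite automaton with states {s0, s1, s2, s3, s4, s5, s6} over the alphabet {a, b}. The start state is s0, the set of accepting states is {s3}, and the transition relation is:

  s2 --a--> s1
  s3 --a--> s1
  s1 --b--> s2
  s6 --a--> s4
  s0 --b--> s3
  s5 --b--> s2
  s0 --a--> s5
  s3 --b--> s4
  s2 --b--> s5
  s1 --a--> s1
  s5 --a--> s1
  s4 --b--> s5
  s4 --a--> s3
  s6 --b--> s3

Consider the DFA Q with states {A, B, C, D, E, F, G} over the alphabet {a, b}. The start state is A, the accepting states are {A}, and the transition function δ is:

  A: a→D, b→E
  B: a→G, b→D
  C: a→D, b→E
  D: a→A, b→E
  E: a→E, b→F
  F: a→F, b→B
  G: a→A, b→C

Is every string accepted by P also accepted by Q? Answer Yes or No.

No

The string b is in L(P) but not in L(Q).
So L(P) ⊄ L(Q).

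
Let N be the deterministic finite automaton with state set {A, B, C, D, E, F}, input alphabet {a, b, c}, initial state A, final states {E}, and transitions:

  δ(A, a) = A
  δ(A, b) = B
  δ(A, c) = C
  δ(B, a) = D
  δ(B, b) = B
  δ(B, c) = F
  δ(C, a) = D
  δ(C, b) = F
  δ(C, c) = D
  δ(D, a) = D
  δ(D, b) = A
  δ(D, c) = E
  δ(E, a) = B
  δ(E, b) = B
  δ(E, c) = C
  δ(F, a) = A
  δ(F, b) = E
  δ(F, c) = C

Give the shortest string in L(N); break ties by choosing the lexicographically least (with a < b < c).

bac

A breadth-first search from A reaches an accepting state first via the path A → B → D → E on input bac.
No string of length < 3 is accepted (BFS exhausts all shorter strings without reaching an accepting state), and bac is the lexicographically least accepting string of length 3.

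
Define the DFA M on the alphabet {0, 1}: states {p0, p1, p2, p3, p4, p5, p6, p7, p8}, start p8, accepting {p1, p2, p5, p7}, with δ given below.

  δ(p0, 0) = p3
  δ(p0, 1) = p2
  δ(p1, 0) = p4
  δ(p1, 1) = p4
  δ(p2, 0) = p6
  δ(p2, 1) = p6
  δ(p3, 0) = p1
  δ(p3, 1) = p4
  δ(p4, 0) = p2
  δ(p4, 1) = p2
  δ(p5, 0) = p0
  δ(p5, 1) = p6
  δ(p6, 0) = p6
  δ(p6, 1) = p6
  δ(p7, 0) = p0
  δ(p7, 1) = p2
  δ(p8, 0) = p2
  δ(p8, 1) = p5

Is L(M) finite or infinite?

The useful states (reachable from p8 and able to reach an accepting state) are {p0, p1, p2, p3, p4, p5, p8}.
Restricted to these states the transition graph has no cycle, so every accepting path has bounded length and L is finite.

finite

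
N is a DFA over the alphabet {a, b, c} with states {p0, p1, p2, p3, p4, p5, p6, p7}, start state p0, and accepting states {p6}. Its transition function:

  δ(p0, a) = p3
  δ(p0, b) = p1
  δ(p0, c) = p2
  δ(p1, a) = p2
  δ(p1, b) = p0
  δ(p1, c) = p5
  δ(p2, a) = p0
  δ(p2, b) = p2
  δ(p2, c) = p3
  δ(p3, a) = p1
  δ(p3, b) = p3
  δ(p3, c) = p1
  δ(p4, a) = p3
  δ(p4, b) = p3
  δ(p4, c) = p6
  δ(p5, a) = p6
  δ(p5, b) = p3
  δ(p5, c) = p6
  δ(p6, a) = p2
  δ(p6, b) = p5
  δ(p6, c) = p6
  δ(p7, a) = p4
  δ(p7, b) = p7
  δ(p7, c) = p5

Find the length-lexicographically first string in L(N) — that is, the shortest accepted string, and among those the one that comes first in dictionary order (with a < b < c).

A breadth-first search from p0 reaches an accepting state first via the path p0 → p1 → p5 → p6 on input bca.
No string of length < 3 is accepted (BFS exhausts all shorter strings without reaching an accepting state), and bca is the lexicographically least accepting string of length 3.

bca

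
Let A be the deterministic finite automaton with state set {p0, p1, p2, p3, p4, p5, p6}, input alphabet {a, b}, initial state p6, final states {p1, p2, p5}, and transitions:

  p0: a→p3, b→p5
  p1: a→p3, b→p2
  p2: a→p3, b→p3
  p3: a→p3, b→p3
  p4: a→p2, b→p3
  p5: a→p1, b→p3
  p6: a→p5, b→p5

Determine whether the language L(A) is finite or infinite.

The useful states (reachable from p6 and able to reach an accepting state) are {p1, p2, p5, p6}.
Restricted to these states the transition graph has no cycle, so every accepting path has bounded length and L is finite.

finite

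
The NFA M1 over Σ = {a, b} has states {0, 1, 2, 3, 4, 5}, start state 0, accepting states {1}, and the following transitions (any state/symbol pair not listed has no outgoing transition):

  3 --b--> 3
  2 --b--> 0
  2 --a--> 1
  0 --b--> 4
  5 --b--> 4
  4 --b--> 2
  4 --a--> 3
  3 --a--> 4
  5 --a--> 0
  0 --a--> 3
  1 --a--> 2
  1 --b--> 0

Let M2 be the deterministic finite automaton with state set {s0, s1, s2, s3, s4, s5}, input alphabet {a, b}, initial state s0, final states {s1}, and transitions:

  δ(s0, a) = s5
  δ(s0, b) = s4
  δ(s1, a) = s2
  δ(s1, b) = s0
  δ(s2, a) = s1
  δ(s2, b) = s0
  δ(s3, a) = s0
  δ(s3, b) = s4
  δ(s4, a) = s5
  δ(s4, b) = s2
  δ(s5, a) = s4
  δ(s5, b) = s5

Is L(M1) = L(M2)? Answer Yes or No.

Yes

Exploring the product automaton M1 × M2 from the start pair (0, s0), following both machines on each input symbol, reaches 5 state pairs: (0, s0), (3, s5), (4, s4), (2, s2), (1, s1).
M1 accepts in {1} and M2 accepts in {s1}. In every reachable pair the two components are either both accepting — (1, s1) — or both non-accepting, so no string is accepted by exactly one of the machines: L(M1) \ L(M2) and L(M2) \ L(M1) are both empty.
Hence every string is accepted by M1 iff it is accepted by M2, and the two languages coincide.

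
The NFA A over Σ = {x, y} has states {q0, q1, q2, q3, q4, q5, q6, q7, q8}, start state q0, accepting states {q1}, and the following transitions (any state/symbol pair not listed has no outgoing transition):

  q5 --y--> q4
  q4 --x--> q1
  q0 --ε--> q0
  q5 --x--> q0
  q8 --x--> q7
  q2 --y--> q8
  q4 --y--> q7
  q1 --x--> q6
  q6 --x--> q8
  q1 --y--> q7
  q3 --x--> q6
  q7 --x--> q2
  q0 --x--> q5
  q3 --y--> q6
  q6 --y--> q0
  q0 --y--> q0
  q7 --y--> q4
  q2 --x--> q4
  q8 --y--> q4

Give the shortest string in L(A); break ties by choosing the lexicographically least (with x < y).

A breadth-first search from q0 reaches an accepting state first via the path q0 → q5 → q4 → q1 on input xyx.
No string of length < 3 is accepted (BFS exhausts all shorter strings without reaching an accepting state), and xyx is the lexicographically least accepting string of length 3.

xyx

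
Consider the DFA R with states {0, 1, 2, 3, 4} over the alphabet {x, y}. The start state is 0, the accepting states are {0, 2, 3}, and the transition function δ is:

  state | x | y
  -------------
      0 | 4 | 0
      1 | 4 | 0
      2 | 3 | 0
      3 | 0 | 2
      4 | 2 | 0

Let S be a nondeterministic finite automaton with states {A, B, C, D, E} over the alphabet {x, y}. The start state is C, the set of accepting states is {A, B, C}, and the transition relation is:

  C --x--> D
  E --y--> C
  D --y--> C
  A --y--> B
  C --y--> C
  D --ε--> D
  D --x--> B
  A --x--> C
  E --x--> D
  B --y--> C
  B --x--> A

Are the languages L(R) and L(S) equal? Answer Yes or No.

Exploring the product automaton R × S from the start pair (0, C), following both machines on each input symbol, reaches 4 state pairs: (0, C), (4, D), (2, B), (3, A).
R accepts in {0, 2, 3} and S accepts in {A, B, C}. In every reachable pair the two components are either both accepting — (0, C), (2, B), (3, A) — or both non-accepting, so no string is accepted by exactly one of the machines: L(R) \ L(S) and L(S) \ L(R) are both empty.
Hence every string is accepted by R iff it is accepted by S, and the two languages coincide.

Yes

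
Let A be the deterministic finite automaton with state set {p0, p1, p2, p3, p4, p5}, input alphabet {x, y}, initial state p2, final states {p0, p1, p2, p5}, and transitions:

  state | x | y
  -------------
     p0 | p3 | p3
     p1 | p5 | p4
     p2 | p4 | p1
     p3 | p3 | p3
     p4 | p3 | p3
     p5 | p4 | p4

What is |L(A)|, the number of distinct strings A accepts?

3

The useful subgraph on states {p1, p2, p5} is acyclic, so L(A) is finite; the longest accepting path visits 3 useful states, giving maximum string length 2.
Counting accepting paths from p2 by length: 1 of length 0, 1 of length 1, 1 of length 2. Total 3.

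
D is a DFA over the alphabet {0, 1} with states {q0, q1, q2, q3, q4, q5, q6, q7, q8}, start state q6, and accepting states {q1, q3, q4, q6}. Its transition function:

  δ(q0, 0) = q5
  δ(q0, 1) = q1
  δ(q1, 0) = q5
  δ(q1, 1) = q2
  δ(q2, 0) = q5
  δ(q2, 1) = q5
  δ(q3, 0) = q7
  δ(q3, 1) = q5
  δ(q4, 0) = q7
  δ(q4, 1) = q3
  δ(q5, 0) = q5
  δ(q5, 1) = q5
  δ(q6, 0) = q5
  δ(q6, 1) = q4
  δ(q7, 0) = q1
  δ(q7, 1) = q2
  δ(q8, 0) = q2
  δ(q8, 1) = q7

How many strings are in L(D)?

5

The useful subgraph on states {q1, q3, q4, q6, q7} is acyclic, so L(D) is finite; the longest accepting path visits 5 useful states, giving maximum string length 4.
Counting accepting paths from q6 by length: 1 of length 0, 1 of length 1, 1 of length 2, 1 of length 3, 1 of length 4. Total 5.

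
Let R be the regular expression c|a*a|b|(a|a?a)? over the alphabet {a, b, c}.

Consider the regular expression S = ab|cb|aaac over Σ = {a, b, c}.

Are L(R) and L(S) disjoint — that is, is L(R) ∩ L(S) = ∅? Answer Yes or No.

Yes

Converting the expression R to a DFA (subset construction, then merging equivalent states) gives the minimal DFA with states {r0, r1, r2, r3}, start state r0, accepting states {r0, r1, r2} and transitions r0: a→r1, b→r2, c→r2; r1: a→r1, b→r3, c→r3; r2: a→r3, b→r3, c→r3; r3: a→r3, b→r3, c→r3.
Converting the expression S to a DFA (subset construction, then merging equivalent states) gives the minimal DFA with states {s0, s1, s2, s3, s4, s5, s6}, start state s0, accepting states {s5} and transitions s0: a→s1, b→s2, c→s3; s1: a→s4, b→s5, c→s2; s2: a→s2, b→s2, c→s2; s3: a→s2, b→s5, c→s2; s4: a→s6, b→s2, c→s2; s5: a→s2, b→s2, c→s2; s6: a→s2, b→s2, c→s5.
Exploring the product automaton R × S from the start pair (r0, s0), following both machines on each input symbol, reaches 9 state pairs: (r0, s0), (r1, s1), (r2, s2), (r2, s3), (r1, s4), (r3, s5), (r3, s2), (r1, s6), (r1, s2).
R accepts in {r0, r1, r2} and S accepts in {s5}; no reachable pair has both components accepting, so no string drives both machines to acceptance simultaneously and L(R) ∩ L(S) = ∅.
So no string is accepted by both, and the intersection is empty.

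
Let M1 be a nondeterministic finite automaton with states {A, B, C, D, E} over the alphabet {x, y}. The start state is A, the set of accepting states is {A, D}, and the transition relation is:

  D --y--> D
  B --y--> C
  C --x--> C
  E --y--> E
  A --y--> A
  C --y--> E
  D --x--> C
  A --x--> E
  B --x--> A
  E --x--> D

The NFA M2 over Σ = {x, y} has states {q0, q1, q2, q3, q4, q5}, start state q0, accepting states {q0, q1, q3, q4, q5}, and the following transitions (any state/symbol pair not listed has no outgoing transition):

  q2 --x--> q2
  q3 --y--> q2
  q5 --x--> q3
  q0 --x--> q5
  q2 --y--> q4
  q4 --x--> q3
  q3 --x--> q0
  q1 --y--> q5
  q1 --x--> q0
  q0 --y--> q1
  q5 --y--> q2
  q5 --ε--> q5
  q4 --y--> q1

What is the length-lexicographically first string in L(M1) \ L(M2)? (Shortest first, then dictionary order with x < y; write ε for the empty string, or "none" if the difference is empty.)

The string xxy is accepted by M1 but not by M2.
No shorter string lies in the difference, and xxy is the lexicographically first length-3 string in L(M1) \ L(M2).

xxy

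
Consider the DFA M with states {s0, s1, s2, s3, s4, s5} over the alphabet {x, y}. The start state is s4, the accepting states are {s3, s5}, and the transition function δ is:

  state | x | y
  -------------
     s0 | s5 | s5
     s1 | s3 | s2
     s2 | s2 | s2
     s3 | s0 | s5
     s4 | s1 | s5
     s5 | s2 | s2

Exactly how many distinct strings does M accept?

The useful subgraph on states {s0, s1, s3, s4, s5} is acyclic, so L(M) is finite; the longest accepting path visits 5 useful states, giving maximum string length 4.
Counting accepting paths from s4 by length: 1 of length 1, 1 of length 2, 1 of length 3, 2 of length 4. Total 5.

5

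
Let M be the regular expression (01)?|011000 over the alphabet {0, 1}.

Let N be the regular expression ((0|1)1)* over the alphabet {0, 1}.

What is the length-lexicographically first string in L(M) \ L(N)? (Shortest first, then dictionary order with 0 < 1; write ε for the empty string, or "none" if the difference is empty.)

011000

The string 011000 is accepted by M but not by N.
No shorter string lies in the difference, and 011000 is the lexicographically first length-6 string in L(M) \ L(N).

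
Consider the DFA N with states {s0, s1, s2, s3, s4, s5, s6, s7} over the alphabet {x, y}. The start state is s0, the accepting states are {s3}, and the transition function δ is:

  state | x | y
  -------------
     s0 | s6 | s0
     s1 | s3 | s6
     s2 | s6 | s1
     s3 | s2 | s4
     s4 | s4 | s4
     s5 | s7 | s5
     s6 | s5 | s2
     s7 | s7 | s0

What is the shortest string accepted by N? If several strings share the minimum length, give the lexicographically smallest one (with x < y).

A breadth-first search from s0 reaches an accepting state first via the path s0 → s6 → s2 → s1 → s3 on input xyyx.
No string of length < 4 is accepted (BFS exhausts all shorter strings without reaching an accepting state), and xyyx is the lexicographically least accepting string of length 4.

xyyx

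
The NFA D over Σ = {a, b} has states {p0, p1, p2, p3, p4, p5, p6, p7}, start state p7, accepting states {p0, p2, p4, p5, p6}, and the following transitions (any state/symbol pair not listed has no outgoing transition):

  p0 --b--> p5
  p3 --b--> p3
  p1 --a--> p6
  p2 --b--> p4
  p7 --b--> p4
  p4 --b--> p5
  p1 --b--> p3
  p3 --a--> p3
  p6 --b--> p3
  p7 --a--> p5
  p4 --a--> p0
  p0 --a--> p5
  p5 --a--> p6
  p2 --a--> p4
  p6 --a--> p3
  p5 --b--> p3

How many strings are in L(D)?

10

The useful subgraph on states {p0, p4, p5, p6, p7} is acyclic, so L(D) is finite; the longest accepting path visits 5 useful states, giving maximum string length 4.
Counting accepting paths from p7 by length: 2 of length 1, 3 of length 2, 3 of length 3, 2 of length 4. Total 10.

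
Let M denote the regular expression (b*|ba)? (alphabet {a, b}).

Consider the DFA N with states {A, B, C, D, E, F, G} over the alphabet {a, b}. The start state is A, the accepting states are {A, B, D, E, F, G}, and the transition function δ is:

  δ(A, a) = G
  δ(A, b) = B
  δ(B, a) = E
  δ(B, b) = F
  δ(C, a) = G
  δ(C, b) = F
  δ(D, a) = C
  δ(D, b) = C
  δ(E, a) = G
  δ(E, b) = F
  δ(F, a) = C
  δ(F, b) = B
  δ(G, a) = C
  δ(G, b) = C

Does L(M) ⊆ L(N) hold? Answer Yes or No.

Converting the expression M to a DFA (subset construction, then merging equivalent states) gives the minimal DFA with states {m0, m1, m2, m3, m4}, start state m0, accepting states {m0, m2, m3, m4} and transitions m0: a→m1, b→m2; m1: a→m1, b→m1; m2: a→m3, b→m4; m3: a→m1, b→m1; m4: a→m1, b→m4.
Exploring the product automaton M × N from the start pair (m0, A), following both machines on each input symbol, reaches 10 state pairs: (m0, A), (m1, G), (m2, B), (m1, C), (m3, E), (m4, F), (m1, F), (m4, B), (m1, B), (m1, E).
M accepts in {m0, m2, m3, m4} and N accepts in {A, B, D, E, F, G}. The reachable pairs whose M-component is accepting are (m0, A), (m2, B), (m3, E), (m4, F), (m4, B); in each of them the N-component is accepting too, so the product for L(M) \ L(N) (M-component accepting, N-component rejecting) has no reachable accepting pair and the difference is empty.
Hence every string in L(M) is also in L(N).

Yes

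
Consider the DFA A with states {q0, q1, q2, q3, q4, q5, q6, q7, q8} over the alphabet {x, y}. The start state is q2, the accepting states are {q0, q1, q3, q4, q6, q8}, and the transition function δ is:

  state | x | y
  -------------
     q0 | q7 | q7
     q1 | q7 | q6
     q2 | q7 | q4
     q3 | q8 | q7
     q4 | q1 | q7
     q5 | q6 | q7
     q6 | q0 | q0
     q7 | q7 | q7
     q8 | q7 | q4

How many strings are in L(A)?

The useful subgraph on states {q0, q1, q2, q4, q6} is acyclic, so L(A) is finite; the longest accepting path visits 5 useful states, giving maximum string length 4.
Counting accepting paths from q2 by length: 1 of length 1, 1 of length 2, 1 of length 3, 2 of length 4. Total 5.

5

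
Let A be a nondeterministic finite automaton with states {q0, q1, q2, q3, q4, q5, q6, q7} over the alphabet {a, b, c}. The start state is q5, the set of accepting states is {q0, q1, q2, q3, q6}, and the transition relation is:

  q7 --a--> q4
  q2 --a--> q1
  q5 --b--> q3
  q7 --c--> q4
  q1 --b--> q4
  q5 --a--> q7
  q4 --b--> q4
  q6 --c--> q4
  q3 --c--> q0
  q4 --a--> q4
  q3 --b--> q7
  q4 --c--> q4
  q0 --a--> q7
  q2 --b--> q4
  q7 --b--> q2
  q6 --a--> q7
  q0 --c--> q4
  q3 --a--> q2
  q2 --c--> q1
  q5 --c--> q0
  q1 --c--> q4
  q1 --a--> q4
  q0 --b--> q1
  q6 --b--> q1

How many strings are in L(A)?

20

The useful subgraph on states {q0, q1, q2, q3, q5, q7} is acyclic, so L(A) is finite; the longest accepting path visits 6 useful states, giving maximum string length 5.
Counting accepting paths from q5 by length: 2 of length 1, 4 of length 2, 7 of length 3, 5 of length 4, 2 of length 5. Total 20.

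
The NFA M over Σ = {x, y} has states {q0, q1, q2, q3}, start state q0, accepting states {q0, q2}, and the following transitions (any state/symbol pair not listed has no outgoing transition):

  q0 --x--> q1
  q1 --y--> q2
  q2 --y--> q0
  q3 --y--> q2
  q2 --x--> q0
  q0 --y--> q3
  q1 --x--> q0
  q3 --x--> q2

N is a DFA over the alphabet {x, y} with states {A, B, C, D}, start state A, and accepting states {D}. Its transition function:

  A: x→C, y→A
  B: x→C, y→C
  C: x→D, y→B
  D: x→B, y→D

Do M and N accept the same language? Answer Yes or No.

The empty string ε is accepted by M but rejected by N.
So L(M) ≠ L(N).

No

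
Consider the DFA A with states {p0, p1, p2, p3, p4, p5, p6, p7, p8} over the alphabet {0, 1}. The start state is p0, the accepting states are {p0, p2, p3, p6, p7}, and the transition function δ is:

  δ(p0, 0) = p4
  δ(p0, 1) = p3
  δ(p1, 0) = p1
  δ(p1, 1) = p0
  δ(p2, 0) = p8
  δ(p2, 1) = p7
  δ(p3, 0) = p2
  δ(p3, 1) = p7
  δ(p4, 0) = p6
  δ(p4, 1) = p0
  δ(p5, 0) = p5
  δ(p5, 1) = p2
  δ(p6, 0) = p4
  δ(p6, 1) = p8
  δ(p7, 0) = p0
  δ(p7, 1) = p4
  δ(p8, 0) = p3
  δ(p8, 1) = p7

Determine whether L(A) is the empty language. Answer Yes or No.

No

The empty string ε is accepted: the run p0 ends in the accepting state p0.
Since at least one string is accepted, L(A) is not empty.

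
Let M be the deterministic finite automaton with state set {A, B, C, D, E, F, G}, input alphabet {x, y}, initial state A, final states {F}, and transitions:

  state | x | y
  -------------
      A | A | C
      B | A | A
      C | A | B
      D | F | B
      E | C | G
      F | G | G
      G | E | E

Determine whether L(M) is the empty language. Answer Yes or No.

Yes

The states reachable from the start state are {A, B, C}.
None of the accepting states {F} is reachable, so no string is accepted and L(M) = ∅.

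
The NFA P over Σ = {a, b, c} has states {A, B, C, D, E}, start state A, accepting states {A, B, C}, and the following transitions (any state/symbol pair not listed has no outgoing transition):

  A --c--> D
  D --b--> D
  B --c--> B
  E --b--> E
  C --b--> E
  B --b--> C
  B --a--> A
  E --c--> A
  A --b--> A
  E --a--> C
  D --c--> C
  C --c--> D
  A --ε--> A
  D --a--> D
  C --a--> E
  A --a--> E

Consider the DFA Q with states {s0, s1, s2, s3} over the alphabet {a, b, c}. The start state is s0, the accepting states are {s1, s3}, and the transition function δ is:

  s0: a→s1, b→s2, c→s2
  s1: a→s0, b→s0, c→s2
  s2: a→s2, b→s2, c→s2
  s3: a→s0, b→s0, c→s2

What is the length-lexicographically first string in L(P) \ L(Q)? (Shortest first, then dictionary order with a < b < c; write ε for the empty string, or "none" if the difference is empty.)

ε

The empty string ε is accepted by P but not by Q.
Since ε is the unique shortest string, it is the required witness.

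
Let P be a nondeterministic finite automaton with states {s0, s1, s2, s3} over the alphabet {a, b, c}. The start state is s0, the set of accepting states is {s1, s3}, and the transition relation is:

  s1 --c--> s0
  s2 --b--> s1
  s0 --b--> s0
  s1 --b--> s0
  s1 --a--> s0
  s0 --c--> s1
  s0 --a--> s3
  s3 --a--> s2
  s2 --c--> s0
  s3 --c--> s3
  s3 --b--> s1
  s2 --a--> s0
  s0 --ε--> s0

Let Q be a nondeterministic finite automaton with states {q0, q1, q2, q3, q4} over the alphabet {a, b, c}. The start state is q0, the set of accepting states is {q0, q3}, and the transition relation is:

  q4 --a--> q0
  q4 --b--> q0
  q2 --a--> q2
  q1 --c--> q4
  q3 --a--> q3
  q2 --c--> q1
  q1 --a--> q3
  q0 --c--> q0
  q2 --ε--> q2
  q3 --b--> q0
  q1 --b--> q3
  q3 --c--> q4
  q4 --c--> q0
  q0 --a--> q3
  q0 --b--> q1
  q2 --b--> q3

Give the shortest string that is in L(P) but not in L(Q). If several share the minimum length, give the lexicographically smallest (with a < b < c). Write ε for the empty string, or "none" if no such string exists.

The string ac is accepted by P but not by Q.
No shorter string lies in the difference, and ac is the lexicographically first length-2 string in L(P) \ L(Q).

ac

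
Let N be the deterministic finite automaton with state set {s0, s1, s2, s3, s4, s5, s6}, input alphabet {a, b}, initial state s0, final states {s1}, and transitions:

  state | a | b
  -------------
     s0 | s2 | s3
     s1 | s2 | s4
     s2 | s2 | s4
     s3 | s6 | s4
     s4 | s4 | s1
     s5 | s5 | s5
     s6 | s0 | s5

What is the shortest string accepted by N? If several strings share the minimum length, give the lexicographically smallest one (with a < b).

abb

A breadth-first search from s0 reaches an accepting state first via the path s0 → s2 → s4 → s1 on input abb.
No string of length < 3 is accepted (BFS exhausts all shorter strings without reaching an accepting state), and abb is the lexicographically least accepting string of length 3.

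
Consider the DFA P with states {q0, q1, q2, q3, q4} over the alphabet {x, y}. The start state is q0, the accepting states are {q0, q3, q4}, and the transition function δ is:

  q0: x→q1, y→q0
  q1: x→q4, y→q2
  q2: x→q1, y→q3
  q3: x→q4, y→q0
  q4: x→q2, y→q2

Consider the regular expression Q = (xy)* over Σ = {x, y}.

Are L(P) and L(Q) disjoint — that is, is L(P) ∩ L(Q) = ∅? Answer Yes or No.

The empty string ε is accepted by both P and Q.
Hence L(P) ∩ L(Q) ≠ ∅.

No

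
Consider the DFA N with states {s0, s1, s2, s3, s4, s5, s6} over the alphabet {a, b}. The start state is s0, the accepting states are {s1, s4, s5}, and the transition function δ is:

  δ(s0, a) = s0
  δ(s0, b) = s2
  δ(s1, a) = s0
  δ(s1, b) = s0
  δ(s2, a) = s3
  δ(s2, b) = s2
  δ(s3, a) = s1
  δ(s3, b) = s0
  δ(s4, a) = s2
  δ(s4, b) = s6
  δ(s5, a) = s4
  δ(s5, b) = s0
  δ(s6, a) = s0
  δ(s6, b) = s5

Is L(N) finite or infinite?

State s0 is reachable from the start and can reach an accepting state, and it lies on the cycle s0 → s0.
Traversing that cycle any number of times yields accepted strings of unbounded length, so the language is infinite.

infinite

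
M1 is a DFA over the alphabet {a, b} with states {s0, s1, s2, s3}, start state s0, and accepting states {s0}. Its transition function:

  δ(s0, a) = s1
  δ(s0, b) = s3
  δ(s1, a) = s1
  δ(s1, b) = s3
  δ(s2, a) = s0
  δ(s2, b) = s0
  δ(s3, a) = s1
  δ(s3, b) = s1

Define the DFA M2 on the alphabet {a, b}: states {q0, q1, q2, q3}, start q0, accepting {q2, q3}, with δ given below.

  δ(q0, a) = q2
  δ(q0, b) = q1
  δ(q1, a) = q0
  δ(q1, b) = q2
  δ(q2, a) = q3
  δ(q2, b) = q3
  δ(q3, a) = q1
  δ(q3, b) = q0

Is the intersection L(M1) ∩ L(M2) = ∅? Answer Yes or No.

Exploring the product automaton M1 × M2 from the start pair (s0, q0), following both machines on each input symbol, reaches 9 state pairs: (s0, q0), (s1, q2), (s3, q1), (s1, q3), (s3, q3), (s1, q0), (s1, q1), (s3, q0), (s3, q2).
M1 accepts in {s0} and M2 accepts in {q2, q3}; no reachable pair has both components accepting, so no string drives both machines to acceptance simultaneously and L(M1) ∩ L(M2) = ∅.
So no string is accepted by both, and the intersection is empty.

Yes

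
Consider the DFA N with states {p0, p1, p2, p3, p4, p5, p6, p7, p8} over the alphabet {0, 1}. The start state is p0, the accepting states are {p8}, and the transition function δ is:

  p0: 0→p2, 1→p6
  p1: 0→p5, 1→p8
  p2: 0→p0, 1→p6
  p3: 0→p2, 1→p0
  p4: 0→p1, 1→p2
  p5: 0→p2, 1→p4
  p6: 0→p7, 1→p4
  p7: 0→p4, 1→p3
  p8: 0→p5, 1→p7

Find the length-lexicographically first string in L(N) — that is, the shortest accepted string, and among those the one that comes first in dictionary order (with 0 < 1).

1101

A breadth-first search from p0 reaches an accepting state first via the path p0 → p6 → p4 → p1 → p8 on input 1101.
No string of length < 4 is accepted (BFS exhausts all shorter strings without reaching an accepting state), and 1101 is the lexicographically least accepting string of length 4.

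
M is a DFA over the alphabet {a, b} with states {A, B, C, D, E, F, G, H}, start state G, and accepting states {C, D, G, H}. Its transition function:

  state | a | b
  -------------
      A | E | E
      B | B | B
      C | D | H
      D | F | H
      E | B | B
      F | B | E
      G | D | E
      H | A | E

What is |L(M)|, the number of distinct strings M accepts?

The useful subgraph on states {D, G, H} is acyclic, so L(M) is finite; the longest accepting path visits 3 useful states, giving maximum string length 2.
Counting accepting paths from G by length: 1 of length 0, 1 of length 1, 1 of length 2. Total 3.

3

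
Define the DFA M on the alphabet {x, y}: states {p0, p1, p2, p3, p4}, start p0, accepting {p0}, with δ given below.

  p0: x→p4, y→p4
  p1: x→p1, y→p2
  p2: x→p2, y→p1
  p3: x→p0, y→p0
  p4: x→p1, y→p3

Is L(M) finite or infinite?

infinite

State p0 is reachable from the start and can reach an accepting state, and it lies on the cycle p0 → p4 → p3 → p0.
Traversing that cycle any number of times yields accepted strings of unbounded length, so the language is infinite.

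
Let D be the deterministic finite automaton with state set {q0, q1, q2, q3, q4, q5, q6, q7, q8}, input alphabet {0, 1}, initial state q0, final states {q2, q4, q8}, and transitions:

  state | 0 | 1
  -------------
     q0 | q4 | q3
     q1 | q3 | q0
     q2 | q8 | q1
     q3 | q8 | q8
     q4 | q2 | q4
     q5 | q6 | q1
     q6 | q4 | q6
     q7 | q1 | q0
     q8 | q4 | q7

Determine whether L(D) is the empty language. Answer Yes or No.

No

The string 0 is accepted: the run q0 → q4 ends in the accepting state q4.
Since at least one string is accepted, L(D) is not empty.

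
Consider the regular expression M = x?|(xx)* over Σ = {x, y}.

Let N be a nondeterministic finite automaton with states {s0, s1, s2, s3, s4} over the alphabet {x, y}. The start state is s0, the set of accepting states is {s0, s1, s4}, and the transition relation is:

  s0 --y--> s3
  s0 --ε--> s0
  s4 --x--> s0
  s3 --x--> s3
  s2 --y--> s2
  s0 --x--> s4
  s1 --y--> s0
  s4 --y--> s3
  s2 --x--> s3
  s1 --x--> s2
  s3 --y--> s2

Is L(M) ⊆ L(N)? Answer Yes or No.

Converting the expression M to a DFA (subset construction, then merging equivalent states) gives the minimal DFA with states {m0, m1, m2, m3, m4}, start state m0, accepting states {m0, m1, m3} and transitions m0: x→m1, y→m2; m1: x→m3, y→m2; m2: x→m2, y→m2; m3: x→m4, y→m2; m4: x→m3, y→m2.
Exploring the product automaton M × N from the start pair (m0, s0), following both machines on each input symbol, reaches 6 state pairs: (m0, s0), (m1, s4), (m2, s3), (m3, s0), (m2, s2), (m4, s4).
M accepts in {m0, m1, m3} and N accepts in {s0, s1, s4}. The reachable pairs whose M-component is accepting are (m0, s0), (m1, s4), (m3, s0); in each of them the N-component is accepting too, so the product for L(M) \ L(N) (M-component accepting, N-component rejecting) has no reachable accepting pair and the difference is empty.
Hence every string in L(M) is also in L(N).

Yes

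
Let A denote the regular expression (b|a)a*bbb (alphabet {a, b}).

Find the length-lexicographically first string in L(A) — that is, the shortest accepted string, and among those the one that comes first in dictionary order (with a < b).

By inspection of the expression, no string of length less than 4 matches, and abbb is the lexicographically first match of length 4.

abbb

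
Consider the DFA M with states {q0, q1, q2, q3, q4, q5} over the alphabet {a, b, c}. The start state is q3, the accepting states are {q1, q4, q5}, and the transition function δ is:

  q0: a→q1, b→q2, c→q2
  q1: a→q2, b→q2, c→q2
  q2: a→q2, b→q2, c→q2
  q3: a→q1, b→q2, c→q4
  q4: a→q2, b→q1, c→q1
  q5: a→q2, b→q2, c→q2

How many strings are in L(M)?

The useful subgraph on states {q1, q3, q4} is acyclic, so L(M) is finite; the longest accepting path visits 3 useful states, giving maximum string length 2.
Counting accepting paths from q3 by length: 2 of length 1, 2 of length 2. Total 4.

4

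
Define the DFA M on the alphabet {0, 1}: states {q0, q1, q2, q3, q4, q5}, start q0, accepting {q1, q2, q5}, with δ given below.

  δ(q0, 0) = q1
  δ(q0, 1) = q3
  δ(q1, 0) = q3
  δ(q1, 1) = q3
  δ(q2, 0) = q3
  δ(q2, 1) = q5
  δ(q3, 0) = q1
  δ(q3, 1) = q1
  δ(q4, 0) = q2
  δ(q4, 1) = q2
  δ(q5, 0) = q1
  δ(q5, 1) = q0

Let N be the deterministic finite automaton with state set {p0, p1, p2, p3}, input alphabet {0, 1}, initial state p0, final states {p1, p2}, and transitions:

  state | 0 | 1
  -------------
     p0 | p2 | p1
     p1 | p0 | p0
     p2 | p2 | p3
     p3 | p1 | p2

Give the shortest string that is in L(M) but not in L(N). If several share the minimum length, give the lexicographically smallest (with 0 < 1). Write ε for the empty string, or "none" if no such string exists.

The string 10 is accepted by M but not by N.
No shorter string lies in the difference, and 10 is the lexicographically first length-2 string in L(M) \ L(N).

10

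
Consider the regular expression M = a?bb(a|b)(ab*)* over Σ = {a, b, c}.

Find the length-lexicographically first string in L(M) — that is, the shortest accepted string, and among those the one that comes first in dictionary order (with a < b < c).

bba

By inspection of the expression, no string of length less than 3 matches, and bba is the lexicographically first match of length 3.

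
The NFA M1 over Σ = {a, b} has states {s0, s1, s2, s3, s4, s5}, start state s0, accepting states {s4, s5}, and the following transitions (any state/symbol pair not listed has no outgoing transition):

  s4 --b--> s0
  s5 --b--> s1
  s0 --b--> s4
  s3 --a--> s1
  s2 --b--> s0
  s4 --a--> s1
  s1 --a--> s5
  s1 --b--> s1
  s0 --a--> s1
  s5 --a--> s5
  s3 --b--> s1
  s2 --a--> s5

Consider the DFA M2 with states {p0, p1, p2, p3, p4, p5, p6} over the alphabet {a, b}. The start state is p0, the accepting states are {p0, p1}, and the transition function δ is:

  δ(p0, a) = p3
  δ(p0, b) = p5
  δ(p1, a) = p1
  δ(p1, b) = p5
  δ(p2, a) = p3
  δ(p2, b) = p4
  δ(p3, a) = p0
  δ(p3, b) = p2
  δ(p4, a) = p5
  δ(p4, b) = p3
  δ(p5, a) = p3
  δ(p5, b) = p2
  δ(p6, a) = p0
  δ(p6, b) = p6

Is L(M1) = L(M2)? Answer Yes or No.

No

The string b is accepted by M1 but rejected by M2.
So L(M1) ≠ L(M2).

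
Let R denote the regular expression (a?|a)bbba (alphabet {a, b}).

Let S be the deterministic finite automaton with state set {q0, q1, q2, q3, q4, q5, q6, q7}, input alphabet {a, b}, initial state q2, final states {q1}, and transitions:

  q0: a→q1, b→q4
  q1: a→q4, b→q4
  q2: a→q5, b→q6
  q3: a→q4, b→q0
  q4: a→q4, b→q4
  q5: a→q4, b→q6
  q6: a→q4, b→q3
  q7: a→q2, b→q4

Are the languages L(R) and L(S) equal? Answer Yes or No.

Yes

Converting the expression R to a DFA (subset construction, then merging equivalent states) gives the minimal DFA with states {r0, r1, r2, r3, r4, r5, r6}, start state r0, accepting states {r6} and transitions r0: a→r1, b→r2; r1: a→r3, b→r2; r2: a→r3, b→r4; r3: a→r3, b→r3; r4: a→r3, b→r5; r5: a→r6, b→r3; r6: a→r3, b→r3.
Exploring the product automaton R × S from the start pair (r0, q2), following both machines on each input symbol, reaches 7 state pairs: (r0, q2), (r1, q5), (r2, q6), (r3, q4), (r4, q3), (r5, q0), (r6, q1).
R accepts in {r6} and S accepts in {q1}. In every reachable pair the two components are either both accepting — (r6, q1) — or both non-accepting, so no string is accepted by exactly one of the machines: L(R) \ L(S) and L(S) \ L(R) are both empty.
Hence every string is accepted by R iff it is accepted by S, and the two languages coincide.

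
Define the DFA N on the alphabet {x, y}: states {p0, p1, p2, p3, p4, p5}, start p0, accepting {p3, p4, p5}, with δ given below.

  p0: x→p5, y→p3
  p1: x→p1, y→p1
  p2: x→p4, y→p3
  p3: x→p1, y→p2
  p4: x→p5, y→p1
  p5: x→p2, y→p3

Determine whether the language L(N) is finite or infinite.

infinite

State p3 is reachable from the start and can reach an accepting state, and it lies on the cycle p3 → p2 → p3.
Traversing that cycle any number of times yields accepted strings of unbounded length, so the language is infinite.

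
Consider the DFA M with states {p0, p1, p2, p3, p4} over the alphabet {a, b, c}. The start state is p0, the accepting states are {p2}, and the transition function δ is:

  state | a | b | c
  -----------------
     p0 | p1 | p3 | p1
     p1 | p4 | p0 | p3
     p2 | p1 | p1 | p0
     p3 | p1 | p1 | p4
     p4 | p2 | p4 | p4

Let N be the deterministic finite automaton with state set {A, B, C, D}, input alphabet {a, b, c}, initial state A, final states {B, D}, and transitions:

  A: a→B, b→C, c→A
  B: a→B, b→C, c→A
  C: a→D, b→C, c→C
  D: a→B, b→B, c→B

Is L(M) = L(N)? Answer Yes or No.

No

The string a is accepted by N but rejected by M.
So L(M) ≠ L(N).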